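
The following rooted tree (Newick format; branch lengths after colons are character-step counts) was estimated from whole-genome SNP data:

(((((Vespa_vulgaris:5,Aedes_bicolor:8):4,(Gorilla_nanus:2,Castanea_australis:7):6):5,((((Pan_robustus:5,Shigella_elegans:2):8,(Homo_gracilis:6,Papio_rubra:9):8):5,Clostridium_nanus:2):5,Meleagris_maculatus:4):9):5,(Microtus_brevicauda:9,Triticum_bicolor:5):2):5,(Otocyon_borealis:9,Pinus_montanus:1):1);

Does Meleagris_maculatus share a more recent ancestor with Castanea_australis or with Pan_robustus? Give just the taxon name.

Pan_robustus

The MRCA of Meleagris_maculatus and Pan_robustus subtends ((((Pan_robustus,Shigella_elegans),(Homo_gracilis,Papio_rubra)),Clostridium_nanus),Meleagris_maculatus) (6 taxa).
The MRCA of Meleagris_maculatus and Castanea_australis subtends (((Vespa_vulgaris,Aedes_bicolor),(Gorilla_nanus,Castanea_australis)),((((Pan_robustus,Shigella_elegans),(Homo_gracilis,Papio_rubra)),Clostridium_nanus),Meleagris_maculatus)) (10 taxa).
The first is nested inside the second, so Meleagris_maculatus shares a more recent common ancestor with Pan_robustus.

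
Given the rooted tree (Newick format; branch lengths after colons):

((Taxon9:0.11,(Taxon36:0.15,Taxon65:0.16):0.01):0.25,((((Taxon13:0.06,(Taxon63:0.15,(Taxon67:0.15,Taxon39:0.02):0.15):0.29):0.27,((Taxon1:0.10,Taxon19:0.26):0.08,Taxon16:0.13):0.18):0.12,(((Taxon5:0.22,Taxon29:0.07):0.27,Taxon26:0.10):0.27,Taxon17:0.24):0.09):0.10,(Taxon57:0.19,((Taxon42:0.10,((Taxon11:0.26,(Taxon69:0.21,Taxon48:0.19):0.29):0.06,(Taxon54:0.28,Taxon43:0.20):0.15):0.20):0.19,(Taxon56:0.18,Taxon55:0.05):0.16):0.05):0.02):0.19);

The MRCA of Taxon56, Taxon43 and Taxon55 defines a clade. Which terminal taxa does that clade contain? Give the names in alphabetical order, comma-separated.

Taxon11, Taxon42, Taxon43, Taxon48, Taxon54, Taxon55, Taxon56, Taxon69

Tracing Taxon56: it sits inside (Taxon56,Taxon55).
Tracing Taxon43: it sits inside (Taxon54,Taxon43).
Tracing Taxon55: it sits inside (Taxon56,Taxon55).
The smallest clade enclosing all 3 is ((Taxon42,((Taxon11,(Taxon69,Taxon48)),(Taxon54,Taxon43))),(Taxon56,Taxon55)); the answer is its 8 terminal taxa in alphabetical order.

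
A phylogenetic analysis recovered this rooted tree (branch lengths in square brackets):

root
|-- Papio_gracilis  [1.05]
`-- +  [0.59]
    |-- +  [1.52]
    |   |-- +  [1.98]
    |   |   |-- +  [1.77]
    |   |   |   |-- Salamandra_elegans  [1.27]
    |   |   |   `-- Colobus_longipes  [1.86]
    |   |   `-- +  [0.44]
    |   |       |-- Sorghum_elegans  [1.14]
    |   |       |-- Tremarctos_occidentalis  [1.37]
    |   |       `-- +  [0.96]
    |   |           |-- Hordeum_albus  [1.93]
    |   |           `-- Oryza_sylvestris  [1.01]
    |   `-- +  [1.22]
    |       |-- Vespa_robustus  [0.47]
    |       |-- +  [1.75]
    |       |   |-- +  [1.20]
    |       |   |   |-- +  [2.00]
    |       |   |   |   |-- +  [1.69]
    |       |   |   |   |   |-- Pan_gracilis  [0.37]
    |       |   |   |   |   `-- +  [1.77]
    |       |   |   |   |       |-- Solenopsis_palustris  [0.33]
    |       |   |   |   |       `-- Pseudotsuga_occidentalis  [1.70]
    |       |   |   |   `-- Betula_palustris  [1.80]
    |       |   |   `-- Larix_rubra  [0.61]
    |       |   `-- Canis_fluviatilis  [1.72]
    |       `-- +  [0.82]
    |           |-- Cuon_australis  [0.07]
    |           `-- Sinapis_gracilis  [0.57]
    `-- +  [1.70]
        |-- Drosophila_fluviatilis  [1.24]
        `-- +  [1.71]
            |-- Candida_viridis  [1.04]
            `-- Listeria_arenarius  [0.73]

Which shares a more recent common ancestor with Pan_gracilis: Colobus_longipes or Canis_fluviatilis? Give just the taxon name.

The MRCA of Pan_gracilis and Canis_fluviatilis subtends ((((Pan_gracilis,(Solenopsis_palustris,Pseudotsuga_occidentalis)),Betula_palustris),Larix_rubra),Canis_fluviatilis) (6 taxa).
The MRCA of Pan_gracilis and Colobus_longipes subtends (((Salamandra_elegans,Colobus_longipes),(Sorghum_elegans,Tremarctos_occidentalis,(Hordeum_albus,Oryza_sylvestris))),(Vespa_robustus,((((Pan_gracilis,(Solenopsis_palustris,Pseudotsuga_occidentalis)),Betula_palustris),Larix_rubra),Canis_fluviatilis),(Cuon_australis,Sinapis_gracilis))) (15 taxa).
The first is nested inside the second, so Pan_gracilis shares a more recent common ancestor with Canis_fluviatilis.

Canis_fluviatilis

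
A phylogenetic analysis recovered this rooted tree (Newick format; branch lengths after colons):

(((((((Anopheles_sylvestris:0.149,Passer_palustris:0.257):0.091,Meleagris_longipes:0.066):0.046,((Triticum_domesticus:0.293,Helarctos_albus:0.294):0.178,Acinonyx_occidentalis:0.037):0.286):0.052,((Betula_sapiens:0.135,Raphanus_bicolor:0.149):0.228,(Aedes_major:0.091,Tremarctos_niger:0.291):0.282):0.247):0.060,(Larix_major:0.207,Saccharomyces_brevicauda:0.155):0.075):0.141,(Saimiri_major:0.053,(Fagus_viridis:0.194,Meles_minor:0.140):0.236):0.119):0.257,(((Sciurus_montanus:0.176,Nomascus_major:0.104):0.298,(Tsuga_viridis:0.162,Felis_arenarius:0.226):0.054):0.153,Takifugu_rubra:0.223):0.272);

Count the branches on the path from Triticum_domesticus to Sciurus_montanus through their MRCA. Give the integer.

11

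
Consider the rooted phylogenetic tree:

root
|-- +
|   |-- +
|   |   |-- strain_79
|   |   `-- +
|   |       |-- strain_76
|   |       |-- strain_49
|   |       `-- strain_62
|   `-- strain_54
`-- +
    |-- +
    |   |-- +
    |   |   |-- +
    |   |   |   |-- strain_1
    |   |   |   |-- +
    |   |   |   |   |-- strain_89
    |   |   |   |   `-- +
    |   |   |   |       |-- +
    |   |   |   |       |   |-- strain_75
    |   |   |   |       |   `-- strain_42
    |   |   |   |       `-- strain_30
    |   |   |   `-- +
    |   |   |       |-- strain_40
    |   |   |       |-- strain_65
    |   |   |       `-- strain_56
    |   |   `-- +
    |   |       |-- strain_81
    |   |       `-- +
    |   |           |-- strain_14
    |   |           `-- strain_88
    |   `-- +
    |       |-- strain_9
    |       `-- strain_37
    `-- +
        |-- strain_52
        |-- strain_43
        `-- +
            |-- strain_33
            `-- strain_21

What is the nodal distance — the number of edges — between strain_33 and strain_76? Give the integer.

The MRCA of strain_33 and strain_76 is the root of the tree.
From strain_33 up to that node: 4 branches. From strain_76 up to the same node: 4 branches. Total: 4 + 4 = 8.

8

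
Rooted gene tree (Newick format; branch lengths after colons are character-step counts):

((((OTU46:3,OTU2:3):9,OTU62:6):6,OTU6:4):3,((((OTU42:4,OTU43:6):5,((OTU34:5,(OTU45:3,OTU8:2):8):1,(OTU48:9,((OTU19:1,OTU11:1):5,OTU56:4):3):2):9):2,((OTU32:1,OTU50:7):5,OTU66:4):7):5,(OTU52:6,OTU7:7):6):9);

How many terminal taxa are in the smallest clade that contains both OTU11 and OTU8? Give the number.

7

The MRCA of OTU11 and OTU8 is the node subtending ((OTU34,(OTU45,OTU8)),(OTU48,((OTU19,OTU11),OTU56))).
That clade contains 7 terminal taxa: OTU11, OTU19, OTU34, OTU45, OTU48, OTU56, OTU8.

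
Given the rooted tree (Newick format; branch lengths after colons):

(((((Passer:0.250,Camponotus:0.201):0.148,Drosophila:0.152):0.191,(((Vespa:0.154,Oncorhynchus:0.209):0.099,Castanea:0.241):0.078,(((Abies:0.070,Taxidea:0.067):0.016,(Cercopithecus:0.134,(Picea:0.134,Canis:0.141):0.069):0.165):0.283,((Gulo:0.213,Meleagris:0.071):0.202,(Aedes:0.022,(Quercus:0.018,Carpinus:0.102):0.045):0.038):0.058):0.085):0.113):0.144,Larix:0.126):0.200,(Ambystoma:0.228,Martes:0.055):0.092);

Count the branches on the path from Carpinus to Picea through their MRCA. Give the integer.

The MRCA of Carpinus and Picea is the node subtending (((Abies,Taxidea),(Cercopithecus,(Picea,Canis))),((Gulo,Meleagris),(Aedes,(Quercus,Carpinus)))).
From Carpinus up to that node: 4 branches. From Picea up to the same node: 4 branches. Total: 4 + 4 = 8.

8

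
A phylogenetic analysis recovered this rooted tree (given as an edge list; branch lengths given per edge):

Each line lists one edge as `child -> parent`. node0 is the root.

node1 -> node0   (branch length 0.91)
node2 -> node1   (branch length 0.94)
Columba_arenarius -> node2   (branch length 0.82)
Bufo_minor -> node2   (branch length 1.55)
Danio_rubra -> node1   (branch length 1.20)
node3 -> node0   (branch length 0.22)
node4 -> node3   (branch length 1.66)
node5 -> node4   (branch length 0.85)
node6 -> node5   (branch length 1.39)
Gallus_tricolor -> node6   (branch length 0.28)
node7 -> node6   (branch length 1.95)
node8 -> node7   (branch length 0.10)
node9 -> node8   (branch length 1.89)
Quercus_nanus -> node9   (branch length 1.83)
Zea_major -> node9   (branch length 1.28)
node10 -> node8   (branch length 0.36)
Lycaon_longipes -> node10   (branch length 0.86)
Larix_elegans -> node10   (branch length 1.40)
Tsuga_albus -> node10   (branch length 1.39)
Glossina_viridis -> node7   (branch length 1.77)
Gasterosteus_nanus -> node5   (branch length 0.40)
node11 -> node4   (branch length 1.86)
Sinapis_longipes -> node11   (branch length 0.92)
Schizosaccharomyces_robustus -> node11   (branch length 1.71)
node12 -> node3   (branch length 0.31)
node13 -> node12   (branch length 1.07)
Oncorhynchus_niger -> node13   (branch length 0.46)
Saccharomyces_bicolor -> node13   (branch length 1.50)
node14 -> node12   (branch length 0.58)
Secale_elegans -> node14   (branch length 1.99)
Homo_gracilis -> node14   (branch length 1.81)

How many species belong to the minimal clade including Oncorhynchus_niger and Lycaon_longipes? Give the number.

The MRCA of Oncorhynchus_niger and Lycaon_longipes is the node subtending ((((Gallus_tricolor,(((Quercus_nanus,Zea_major),(Lycaon_longipes,Larix_elegans,Tsuga_albus)),Glossina_viridis)),Gasterosteus_nanus),(Sinapis_longipes,Schizosaccharomyces_robustus)),((Oncorhynchus_niger,Saccharomyces_bicolor),(Secale_elegans,Homo_gracilis))).
That clade contains 14 terminal taxa: Gallus_tricolor, Gasterosteus_nanus, Glossina_viridis, Homo_gracilis, Larix_elegans, Lycaon_longipes, Oncorhynchus_niger, Quercus_nanus, Saccharomyces_bicolor, Schizosaccharomyces_robustus, Secale_elegans, Sinapis_longipes, Tsuga_albus, Zea_major.

14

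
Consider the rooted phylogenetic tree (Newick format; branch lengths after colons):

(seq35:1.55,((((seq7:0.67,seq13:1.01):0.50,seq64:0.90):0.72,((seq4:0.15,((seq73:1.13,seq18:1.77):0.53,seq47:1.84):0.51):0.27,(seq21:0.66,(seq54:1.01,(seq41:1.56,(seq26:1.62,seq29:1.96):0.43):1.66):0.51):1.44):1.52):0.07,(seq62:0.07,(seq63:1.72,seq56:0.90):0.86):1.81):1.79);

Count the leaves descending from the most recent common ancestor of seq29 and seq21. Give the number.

5

The MRCA of seq29 and seq21 is the node subtending (seq21,(seq54,(seq41,(seq26,seq29)))).
That clade contains 5 terminal taxa: seq21, seq26, seq29, seq41, seq54.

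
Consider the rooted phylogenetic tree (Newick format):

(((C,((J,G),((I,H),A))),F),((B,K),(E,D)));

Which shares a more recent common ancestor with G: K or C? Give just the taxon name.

C

The MRCA of G and C subtends (C,((J,G),((I,H),A))) (6 taxa).
The MRCA of G and K is the root, subtending the entire tree (11 taxa).
The first is nested inside the second, so G shares a more recent common ancestor with C.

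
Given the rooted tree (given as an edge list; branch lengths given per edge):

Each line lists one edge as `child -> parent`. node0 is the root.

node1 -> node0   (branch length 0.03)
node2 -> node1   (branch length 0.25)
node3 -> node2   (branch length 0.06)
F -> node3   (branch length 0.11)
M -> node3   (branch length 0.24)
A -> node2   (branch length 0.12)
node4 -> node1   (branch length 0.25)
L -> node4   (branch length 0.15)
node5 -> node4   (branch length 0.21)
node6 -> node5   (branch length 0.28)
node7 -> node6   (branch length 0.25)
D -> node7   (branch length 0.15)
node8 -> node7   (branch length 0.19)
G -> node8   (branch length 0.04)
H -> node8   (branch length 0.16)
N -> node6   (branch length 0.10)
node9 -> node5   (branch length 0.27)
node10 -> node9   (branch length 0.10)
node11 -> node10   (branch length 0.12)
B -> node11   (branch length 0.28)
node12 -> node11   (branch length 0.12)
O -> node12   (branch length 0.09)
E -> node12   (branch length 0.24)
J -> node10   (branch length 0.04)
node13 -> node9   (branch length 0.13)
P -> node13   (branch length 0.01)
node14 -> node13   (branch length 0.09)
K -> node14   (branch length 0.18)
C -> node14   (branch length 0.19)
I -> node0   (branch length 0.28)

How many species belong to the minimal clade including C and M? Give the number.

15

The MRCA of C and M is the node subtending (((F,M),A),(L,(((D,(G,H)),N),(((B,(O,E)),J),(P,(K,C)))))).
That clade contains 15 terminal taxa: A, B, C, D, E, F, G, H, J, K, L, M, N, O, P.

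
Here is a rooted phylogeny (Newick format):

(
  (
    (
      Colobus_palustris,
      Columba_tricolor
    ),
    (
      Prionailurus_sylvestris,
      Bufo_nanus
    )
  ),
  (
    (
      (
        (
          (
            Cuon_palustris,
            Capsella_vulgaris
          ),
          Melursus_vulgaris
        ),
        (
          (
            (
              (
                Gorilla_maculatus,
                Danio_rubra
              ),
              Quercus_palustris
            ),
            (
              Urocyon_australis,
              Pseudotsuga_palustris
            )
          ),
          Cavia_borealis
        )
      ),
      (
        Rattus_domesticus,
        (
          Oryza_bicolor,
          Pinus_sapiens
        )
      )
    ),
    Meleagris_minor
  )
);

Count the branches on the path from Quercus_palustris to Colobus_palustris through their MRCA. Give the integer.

The MRCA of Quercus_palustris and Colobus_palustris is the root of the tree.
From Quercus_palustris up to that node: 7 branches. From Colobus_palustris up to the same node: 3 branches. Total: 7 + 3 = 10.

10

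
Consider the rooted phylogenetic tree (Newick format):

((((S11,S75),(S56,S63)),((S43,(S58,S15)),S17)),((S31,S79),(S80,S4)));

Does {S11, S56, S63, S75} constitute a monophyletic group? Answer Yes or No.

Yes

The most recent common ancestor of these taxa subtends ((S11,S75),(S56,S63)).
That clade has exactly 4 tips — every listed taxon and nothing else — so the group is monophyletic.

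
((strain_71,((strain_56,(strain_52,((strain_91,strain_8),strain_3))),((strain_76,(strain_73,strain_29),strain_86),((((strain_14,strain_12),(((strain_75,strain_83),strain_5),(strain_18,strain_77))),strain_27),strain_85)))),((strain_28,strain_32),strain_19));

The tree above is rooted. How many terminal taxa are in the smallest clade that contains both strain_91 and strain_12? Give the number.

18

The MRCA of strain_91 and strain_12 is the node subtending ((strain_56,(strain_52,((strain_91,strain_8),strain_3))),((strain_76,(strain_73,strain_29),strain_86),((((strain_14,strain_12),(((strain_75,strain_83),strain_5),(strain_18,strain_77))),strain_27),strain_85))).
That clade contains 18 terminal taxa: strain_12, strain_14, strain_18, strain_27, strain_29, strain_3, strain_5, strain_52, strain_56, strain_73, strain_75, strain_76, strain_77, strain_8, strain_83, strain_85, strain_86, strain_91.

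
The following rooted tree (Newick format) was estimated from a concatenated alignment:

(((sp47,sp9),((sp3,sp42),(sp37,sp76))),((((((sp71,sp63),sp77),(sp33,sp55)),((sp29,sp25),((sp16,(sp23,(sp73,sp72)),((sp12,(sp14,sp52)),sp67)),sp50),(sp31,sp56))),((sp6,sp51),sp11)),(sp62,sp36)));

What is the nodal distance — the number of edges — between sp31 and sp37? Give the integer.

The MRCA of sp31 and sp37 is the root of the tree.
From sp31 up to that node: 6 branches. From sp37 up to the same node: 4 branches. Total: 6 + 4 = 10.

10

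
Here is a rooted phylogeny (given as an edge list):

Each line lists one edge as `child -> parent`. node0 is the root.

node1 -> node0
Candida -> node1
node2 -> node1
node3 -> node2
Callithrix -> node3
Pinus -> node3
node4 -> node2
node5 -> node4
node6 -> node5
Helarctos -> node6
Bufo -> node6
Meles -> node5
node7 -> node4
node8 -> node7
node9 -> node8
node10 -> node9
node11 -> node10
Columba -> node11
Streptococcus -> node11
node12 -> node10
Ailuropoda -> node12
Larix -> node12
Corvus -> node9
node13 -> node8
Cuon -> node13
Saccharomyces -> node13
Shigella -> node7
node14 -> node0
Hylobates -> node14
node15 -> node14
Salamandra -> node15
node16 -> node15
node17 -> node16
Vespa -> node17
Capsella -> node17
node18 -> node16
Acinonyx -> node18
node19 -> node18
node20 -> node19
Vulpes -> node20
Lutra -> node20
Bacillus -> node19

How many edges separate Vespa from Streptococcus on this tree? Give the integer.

14

The MRCA of Vespa and Streptococcus is the root of the tree.
From Vespa up to that node: 5 branches. From Streptococcus up to the same node: 9 branches. Total: 5 + 9 = 14.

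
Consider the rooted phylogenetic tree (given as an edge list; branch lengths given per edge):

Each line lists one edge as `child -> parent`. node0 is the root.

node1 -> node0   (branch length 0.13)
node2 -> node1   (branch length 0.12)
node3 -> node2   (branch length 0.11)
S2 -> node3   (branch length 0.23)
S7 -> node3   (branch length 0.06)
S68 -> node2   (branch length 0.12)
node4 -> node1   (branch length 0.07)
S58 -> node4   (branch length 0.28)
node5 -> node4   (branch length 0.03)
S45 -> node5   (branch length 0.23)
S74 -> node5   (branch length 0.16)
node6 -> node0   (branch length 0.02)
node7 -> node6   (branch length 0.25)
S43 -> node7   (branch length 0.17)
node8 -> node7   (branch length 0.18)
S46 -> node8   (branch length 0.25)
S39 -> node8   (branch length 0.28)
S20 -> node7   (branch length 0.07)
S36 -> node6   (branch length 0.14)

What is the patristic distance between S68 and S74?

0.50

The path runs S68 → … → MRCA → … → S74; the MRCA is the node subtending (((S2,S7),S68),(S58,(S45,S74))).
Branch lengths along that path: 0.12 + 0.12 + 0.07 + 0.03 + 0.16 = 0.50.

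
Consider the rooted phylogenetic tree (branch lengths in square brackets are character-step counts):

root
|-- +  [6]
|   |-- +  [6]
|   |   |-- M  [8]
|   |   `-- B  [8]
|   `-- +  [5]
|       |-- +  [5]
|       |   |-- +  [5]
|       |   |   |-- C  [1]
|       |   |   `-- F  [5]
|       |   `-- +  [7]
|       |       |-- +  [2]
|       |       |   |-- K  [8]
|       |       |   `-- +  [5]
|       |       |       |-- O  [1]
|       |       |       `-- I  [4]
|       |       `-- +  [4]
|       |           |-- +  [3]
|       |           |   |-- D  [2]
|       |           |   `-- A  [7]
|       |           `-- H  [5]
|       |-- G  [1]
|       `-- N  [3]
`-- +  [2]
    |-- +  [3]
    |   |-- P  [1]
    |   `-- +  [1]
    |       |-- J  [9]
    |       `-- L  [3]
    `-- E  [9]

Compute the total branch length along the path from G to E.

23

The path runs G → … → MRCA → … → E; the MRCA is the root of the tree.
Branch lengths along that path: 1 + 5 + 6 + 2 + 9 = 23.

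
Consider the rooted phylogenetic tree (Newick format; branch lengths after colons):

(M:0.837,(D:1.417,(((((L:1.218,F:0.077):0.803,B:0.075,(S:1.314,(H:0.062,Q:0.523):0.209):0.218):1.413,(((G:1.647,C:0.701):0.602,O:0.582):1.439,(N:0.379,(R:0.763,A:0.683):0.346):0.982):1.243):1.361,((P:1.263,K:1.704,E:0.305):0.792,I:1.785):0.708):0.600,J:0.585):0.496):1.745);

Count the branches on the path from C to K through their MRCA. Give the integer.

8

The MRCA of C and K is the node subtending ((((L,F),B,(S,(H,Q))),(((G,C),O),(N,(R,A)))),((P,K,E),I)).
From C up to that node: 5 branches. From K up to the same node: 3 branches. Total: 5 + 3 = 8.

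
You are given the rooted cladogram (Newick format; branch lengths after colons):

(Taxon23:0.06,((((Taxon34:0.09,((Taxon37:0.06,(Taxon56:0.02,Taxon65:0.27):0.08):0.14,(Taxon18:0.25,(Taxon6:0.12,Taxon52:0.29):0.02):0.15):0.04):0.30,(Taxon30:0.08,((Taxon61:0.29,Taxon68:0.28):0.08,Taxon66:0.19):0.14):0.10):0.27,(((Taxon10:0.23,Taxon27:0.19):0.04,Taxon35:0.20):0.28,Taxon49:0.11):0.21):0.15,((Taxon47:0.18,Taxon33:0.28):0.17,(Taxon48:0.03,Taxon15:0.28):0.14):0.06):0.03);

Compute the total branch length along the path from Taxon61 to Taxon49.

1.20

The path runs Taxon61 → … → MRCA → … → Taxon49; the MRCA is the node subtending (((Taxon34,((Taxon37,(Taxon56,Taxon65)),(Taxon18,(Taxon6,Taxon52)))),(Taxon30,((Taxon61,Taxon68),Taxon66))),(((Taxon10,Taxon27),Taxon35),Taxon49)).
Branch lengths along that path: 0.29 + 0.08 + 0.14 + 0.10 + 0.27 + 0.21 + 0.11 = 1.20.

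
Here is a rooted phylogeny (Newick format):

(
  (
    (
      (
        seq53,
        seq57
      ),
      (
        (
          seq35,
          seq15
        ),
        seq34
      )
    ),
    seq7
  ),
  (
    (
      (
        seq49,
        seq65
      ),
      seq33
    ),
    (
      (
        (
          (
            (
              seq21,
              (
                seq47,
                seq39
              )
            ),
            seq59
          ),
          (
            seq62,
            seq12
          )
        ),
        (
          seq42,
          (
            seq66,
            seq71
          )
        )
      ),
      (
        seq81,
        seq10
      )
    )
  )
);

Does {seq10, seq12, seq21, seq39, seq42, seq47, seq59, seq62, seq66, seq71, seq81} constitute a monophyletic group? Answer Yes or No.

Yes

The most recent common ancestor of these taxa subtends (((((seq21,(seq47,seq39)),seq59),(seq62,seq12)),(seq42,(seq66,seq71))),(seq81,seq10)).
That clade has exactly 11 tips — every listed taxon and nothing else — so the group is monophyletic.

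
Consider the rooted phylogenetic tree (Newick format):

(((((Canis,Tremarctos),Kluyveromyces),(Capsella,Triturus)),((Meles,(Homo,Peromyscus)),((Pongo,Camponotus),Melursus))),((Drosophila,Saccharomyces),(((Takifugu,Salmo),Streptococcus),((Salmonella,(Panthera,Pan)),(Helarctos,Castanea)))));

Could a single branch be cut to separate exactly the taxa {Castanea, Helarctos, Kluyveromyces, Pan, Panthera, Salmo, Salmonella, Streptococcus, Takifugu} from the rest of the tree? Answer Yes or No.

The MRCA of the listed taxa is the root, so the smallest clade containing them is the whole tree.
That clade also contains Camponotus, Canis, Capsella, Drosophila, Homo, Meles, Melursus, Peromyscus, Pongo, Saccharomyces, Tremarctos, Triturus, which are not in the proposed group, so the group is not monophyletic.

No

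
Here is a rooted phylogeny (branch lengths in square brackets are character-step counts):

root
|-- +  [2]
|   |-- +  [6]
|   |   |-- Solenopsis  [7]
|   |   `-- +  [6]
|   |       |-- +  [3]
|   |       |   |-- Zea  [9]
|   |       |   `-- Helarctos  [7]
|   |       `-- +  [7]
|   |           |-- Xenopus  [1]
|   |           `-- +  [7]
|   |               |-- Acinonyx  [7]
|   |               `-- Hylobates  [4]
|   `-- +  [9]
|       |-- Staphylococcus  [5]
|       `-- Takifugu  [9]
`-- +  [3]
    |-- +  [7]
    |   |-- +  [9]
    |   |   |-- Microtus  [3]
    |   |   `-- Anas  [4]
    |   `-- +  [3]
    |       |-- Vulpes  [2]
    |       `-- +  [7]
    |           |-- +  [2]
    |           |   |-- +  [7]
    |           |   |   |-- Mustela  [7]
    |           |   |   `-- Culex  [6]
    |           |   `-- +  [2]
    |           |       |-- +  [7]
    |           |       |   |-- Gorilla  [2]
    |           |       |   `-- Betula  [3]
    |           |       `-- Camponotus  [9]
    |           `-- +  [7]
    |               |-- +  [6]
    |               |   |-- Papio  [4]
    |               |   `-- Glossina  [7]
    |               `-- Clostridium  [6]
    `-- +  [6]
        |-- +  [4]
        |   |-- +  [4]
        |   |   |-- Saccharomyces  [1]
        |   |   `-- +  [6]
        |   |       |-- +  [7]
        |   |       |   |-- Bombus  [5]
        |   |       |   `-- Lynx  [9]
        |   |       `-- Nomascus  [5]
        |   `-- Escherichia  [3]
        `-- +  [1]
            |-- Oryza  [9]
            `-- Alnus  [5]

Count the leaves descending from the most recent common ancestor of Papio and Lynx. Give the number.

The MRCA of Papio and Lynx is the node subtending (((Microtus,Anas),(Vulpes,(((Mustela,Culex),((Gorilla,Betula),Camponotus)),((Papio,Glossina),Clostridium)))),(((Saccharomyces,((Bombus,Lynx),Nomascus)),Escherichia),(Oryza,Alnus))).
That clade contains 18 terminal taxa: Alnus, Anas, Betula, Bombus, Camponotus, Clostridium, Culex, Escherichia, Glossina, Gorilla, Lynx, Microtus, Mustela, Nomascus, Oryza, Papio, Saccharomyces, Vulpes.

18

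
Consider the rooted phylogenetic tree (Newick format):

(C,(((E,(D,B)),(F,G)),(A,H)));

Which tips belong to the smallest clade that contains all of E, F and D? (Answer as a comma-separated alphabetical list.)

B, D, E, F, G

Tracing E: it sits inside (E,(D,B)).
Tracing F: it sits inside (F,G).
Tracing D: it sits inside (D,B).
The smallest clade enclosing all 3 is ((E,(D,B)),(F,G)); the answer is its 5 terminal taxa in alphabetical order.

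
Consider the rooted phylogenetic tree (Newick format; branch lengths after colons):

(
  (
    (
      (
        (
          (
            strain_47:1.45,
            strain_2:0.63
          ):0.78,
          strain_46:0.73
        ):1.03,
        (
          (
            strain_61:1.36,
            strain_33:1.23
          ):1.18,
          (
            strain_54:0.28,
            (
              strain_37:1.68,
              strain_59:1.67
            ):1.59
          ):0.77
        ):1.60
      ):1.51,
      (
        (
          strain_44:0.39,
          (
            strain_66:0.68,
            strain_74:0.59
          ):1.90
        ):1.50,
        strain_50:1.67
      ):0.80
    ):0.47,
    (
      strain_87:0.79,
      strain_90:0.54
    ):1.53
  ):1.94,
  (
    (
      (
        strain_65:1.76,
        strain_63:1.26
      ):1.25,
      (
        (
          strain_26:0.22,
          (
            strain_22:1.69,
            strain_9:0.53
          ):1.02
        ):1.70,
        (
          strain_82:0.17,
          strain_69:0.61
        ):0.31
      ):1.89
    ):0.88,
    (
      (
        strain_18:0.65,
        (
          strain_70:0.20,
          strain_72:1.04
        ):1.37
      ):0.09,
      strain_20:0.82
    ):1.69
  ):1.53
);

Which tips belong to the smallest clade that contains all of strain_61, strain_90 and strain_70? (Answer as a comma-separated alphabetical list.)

Tracing strain_61: it sits inside (strain_61,strain_33).
Tracing strain_90: it sits inside (strain_87,strain_90).
Tracing strain_70: it sits inside (strain_70,strain_72).
The smallest clade enclosing all 3 is the whole tree (their MRCA is the root), so the answer is all 25 tips in alphabetical order.

strain_18, strain_2, strain_20, strain_22, strain_26, strain_33, strain_37, strain_44, strain_46, strain_47, strain_50, strain_54, strain_59, strain_61, strain_63, strain_65, strain_66, strain_69, strain_70, strain_72, strain_74, strain_82, strain_87, strain_9, strain_90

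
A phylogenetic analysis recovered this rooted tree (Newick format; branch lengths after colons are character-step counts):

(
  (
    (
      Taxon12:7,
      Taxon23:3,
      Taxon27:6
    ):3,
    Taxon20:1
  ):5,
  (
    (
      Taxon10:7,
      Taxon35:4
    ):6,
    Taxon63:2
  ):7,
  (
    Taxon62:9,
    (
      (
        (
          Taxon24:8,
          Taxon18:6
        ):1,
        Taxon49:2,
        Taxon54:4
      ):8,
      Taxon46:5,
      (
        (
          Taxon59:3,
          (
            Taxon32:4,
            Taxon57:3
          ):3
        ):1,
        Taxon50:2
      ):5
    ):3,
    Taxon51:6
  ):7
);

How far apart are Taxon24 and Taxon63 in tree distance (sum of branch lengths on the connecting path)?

36

The path runs Taxon24 → … → MRCA → … → Taxon63; the MRCA is the root of the tree.
Branch lengths along that path: 8 + 1 + 8 + 3 + 7 + 7 + 2 = 36.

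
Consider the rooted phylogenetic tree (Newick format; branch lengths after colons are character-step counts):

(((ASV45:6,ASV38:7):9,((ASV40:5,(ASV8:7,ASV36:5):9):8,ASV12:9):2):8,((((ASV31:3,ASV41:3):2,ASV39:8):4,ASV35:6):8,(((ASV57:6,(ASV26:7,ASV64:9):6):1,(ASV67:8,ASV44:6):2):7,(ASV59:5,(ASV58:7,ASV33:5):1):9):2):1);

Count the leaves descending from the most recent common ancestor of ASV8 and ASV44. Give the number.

The MRCA of ASV8 and ASV44 is the root, so the clade is the entire tree.
That clade contains 18 terminal taxa: ASV12, ASV26, ASV31, ASV33, ASV35, ASV36, ASV38, ASV39, ASV40, ASV41, ASV44, ASV45, ASV57, ASV58, ASV59, ASV64, ASV67, ASV8.

18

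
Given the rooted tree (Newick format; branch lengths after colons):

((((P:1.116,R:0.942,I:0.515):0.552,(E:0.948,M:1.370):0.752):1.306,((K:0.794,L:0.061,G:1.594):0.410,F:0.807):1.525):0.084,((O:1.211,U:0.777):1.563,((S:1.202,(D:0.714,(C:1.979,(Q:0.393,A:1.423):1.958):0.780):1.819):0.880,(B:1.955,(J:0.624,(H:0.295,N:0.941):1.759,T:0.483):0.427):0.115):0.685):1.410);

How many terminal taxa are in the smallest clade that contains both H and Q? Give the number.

10

The MRCA of H and Q is the node subtending ((S,(D,(C,(Q,A)))),(B,(J,(H,N),T))).
That clade contains 10 terminal taxa: A, B, C, D, H, J, N, Q, S, T.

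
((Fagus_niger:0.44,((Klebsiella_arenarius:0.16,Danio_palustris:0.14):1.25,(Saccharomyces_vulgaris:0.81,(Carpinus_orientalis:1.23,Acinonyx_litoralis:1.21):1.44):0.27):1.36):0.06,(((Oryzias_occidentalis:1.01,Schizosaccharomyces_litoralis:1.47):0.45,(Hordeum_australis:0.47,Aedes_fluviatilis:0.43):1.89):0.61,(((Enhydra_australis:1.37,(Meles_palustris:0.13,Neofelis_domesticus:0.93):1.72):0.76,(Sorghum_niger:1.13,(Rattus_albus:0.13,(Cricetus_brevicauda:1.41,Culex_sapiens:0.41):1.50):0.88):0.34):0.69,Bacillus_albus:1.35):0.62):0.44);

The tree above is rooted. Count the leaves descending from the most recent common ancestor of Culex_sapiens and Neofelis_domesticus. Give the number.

7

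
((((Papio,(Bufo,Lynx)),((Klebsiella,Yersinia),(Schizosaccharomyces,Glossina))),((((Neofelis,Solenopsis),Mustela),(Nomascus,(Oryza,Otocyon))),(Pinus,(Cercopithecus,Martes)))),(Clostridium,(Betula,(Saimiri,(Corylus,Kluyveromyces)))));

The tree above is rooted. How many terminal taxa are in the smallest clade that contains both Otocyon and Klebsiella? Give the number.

The MRCA of Otocyon and Klebsiella is the node subtending (((Papio,(Bufo,Lynx)),((Klebsiella,Yersinia),(Schizosaccharomyces,Glossina))),((((Neofelis,Solenopsis),Mustela),(Nomascus,(Oryza,Otocyon))),(Pinus,(Cercopithecus,Martes)))).
That clade contains 16 terminal taxa: Bufo, Cercopithecus, Glossina, Klebsiella, Lynx, Martes, Mustela, Neofelis, Nomascus, Oryza, Otocyon, Papio, Pinus, Schizosaccharomyces, Solenopsis, Yersinia.

16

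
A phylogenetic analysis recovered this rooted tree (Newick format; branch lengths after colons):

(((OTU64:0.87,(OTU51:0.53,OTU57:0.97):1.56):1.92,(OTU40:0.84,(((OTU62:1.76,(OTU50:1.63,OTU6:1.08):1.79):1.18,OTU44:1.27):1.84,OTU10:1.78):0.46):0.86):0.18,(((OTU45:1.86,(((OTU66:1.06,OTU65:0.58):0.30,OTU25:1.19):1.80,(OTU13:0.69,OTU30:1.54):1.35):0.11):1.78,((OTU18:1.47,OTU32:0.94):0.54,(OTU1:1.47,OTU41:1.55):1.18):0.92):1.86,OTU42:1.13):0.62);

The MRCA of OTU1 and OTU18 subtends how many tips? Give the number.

4

The MRCA of OTU1 and OTU18 is the node subtending ((OTU18,OTU32),(OTU1,OTU41)).
That clade contains 4 terminal taxa: OTU1, OTU18, OTU32, OTU41.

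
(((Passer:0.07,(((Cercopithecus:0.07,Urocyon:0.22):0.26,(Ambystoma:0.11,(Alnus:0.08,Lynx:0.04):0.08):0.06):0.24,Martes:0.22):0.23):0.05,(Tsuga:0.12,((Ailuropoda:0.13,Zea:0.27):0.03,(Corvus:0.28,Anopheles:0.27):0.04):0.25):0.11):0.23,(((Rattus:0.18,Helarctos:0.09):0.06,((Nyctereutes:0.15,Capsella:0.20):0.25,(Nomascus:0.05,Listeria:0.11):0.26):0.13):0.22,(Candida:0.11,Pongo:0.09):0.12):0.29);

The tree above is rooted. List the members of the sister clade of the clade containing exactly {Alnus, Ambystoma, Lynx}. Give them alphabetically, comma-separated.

Cercopithecus, Urocyon

The clade containing exactly {Alnus, Ambystoma, Lynx} attaches to the tree at the node subtending ((Cercopithecus,Urocyon),(Ambystoma,(Alnus,Lynx))).
The other lineage descending from that same node — the sister group — is (Cercopithecus,Urocyon); its 2 tips in alphabetical order are the answer.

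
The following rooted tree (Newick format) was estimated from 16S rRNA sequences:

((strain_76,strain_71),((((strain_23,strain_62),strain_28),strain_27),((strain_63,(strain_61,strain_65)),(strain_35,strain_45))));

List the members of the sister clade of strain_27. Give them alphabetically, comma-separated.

strain_23, strain_28, strain_62

strain_27 attaches to the tree at the node subtending (((strain_23,strain_62),strain_28),strain_27).
The other lineage descending from that same node — the sister group — is ((strain_23,strain_62),strain_28); its 3 tips in alphabetical order are the answer.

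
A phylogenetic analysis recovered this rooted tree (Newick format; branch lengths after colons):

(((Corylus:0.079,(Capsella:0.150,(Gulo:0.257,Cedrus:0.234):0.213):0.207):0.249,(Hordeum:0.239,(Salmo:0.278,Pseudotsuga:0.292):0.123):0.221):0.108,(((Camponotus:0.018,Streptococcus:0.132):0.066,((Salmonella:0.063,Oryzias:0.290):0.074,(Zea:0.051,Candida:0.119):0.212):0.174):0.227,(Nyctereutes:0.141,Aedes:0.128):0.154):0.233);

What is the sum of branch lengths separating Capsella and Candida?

The path runs Capsella → … → MRCA → … → Candida; the MRCA is the root of the tree.
Branch lengths along that path: 0.150 + 0.207 + 0.249 + 0.108 + 0.233 + 0.227 + 0.174 + 0.212 + 0.119 = 1.679.

1.679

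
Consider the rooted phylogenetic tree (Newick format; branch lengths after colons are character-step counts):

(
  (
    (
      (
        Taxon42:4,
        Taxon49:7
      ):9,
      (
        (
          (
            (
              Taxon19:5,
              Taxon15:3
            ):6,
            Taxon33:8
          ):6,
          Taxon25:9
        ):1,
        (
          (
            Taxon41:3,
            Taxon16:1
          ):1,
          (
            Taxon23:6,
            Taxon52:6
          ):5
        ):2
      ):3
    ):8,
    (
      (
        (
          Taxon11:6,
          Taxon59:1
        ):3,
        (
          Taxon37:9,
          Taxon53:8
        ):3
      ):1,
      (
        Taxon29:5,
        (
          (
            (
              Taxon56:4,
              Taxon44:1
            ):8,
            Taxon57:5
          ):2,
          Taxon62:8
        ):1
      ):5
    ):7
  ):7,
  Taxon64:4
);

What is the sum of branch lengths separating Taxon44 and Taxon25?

The path runs Taxon44 → … → MRCA → … → Taxon25; the MRCA is the node subtending (((Taxon42,Taxon49),((((Taxon19,Taxon15),Taxon33),Taxon25),((Taxon41,Taxon16),(Taxon23,Taxon52)))),(((Taxon11,Taxon59),(Taxon37,Taxon53)),(Taxon29,(((Taxon56,Taxon44),Taxon57),Taxon62)))).
Branch lengths along that path: 1 + 8 + 2 + 1 + 5 + 7 + 8 + 3 + 1 + 9 = 45.

45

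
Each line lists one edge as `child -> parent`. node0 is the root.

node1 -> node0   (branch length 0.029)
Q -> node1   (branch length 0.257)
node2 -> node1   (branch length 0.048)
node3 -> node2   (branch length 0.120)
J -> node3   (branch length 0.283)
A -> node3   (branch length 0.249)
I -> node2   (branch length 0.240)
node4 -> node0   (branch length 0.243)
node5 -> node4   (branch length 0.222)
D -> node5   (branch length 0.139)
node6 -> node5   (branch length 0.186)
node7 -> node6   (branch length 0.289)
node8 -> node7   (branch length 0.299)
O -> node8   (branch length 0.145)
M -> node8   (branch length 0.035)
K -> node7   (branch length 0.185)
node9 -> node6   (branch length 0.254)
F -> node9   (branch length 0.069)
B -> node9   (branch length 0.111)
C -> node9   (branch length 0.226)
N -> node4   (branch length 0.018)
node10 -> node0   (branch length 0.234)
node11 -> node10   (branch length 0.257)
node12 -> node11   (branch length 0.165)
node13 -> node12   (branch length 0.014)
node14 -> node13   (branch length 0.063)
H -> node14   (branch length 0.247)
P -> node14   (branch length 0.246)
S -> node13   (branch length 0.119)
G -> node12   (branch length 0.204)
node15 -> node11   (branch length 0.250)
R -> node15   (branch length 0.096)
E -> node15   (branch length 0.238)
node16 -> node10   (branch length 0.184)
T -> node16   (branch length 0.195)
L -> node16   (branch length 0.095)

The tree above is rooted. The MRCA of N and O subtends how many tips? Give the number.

8

The MRCA of N and O is the node subtending ((D,(((O,M),K),(F,B,C))),N).
That clade contains 8 terminal taxa: B, C, D, F, K, M, N, O.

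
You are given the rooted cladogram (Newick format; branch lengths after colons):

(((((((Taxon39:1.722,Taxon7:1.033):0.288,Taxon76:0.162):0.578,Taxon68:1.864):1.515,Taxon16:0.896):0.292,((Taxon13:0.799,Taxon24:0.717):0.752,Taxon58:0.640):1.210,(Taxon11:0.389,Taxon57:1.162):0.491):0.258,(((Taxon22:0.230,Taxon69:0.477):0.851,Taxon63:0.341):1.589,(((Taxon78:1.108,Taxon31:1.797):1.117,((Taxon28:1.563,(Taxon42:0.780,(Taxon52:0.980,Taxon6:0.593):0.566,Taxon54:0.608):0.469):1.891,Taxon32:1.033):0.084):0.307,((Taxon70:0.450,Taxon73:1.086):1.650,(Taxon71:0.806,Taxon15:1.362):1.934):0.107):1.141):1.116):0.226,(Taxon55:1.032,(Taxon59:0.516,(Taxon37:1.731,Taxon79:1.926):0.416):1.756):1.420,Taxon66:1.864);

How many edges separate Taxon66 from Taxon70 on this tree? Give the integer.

7

The MRCA of Taxon66 and Taxon70 is the root of the tree.
From Taxon66 up to that node: 1 branch. From Taxon70 up to the same node: 6 branches. Total: 1 + 6 = 7.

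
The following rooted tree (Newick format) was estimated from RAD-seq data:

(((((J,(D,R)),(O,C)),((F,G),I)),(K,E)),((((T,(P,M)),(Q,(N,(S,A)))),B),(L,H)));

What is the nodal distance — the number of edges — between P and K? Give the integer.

The MRCA of P and K is the root of the tree.
From P up to that node: 6 branches. From K up to the same node: 3 branches. Total: 6 + 3 = 9.

9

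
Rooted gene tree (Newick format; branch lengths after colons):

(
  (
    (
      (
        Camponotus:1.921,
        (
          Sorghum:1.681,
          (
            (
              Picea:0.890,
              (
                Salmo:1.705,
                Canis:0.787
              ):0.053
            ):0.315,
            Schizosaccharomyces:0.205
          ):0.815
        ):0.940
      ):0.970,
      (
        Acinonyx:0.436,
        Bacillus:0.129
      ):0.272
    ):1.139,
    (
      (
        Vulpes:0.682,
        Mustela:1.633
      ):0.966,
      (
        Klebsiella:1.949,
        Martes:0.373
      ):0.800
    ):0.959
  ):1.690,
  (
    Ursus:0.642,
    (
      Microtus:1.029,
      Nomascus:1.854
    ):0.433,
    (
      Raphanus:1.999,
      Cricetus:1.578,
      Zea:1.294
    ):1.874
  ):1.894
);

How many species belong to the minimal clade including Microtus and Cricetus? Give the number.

The MRCA of Microtus and Cricetus is the node subtending (Ursus,(Microtus,Nomascus),(Raphanus,Cricetus,Zea)).
That clade contains 6 terminal taxa: Cricetus, Microtus, Nomascus, Raphanus, Ursus, Zea.

6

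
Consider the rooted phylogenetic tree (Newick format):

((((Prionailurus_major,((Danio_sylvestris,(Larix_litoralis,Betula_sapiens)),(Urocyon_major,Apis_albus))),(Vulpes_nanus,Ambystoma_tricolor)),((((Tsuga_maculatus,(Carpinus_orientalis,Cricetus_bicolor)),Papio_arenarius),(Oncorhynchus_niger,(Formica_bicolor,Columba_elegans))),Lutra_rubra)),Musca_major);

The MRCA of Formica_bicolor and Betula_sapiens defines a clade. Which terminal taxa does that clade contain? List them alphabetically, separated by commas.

Ambystoma_tricolor, Apis_albus, Betula_sapiens, Carpinus_orientalis, Columba_elegans, Cricetus_bicolor, Danio_sylvestris, Formica_bicolor, Larix_litoralis, Lutra_rubra, Oncorhynchus_niger, Papio_arenarius, Prionailurus_major, Tsuga_maculatus, Urocyon_major, Vulpes_nanus

Tracing Formica_bicolor: it sits inside (Formica_bicolor,Columba_elegans).
Tracing Betula_sapiens: it sits inside (Larix_litoralis,Betula_sapiens).
The smallest clade enclosing both is (((Prionailurus_major,((Danio_sylvestris,(Larix_litoralis,Betula_sapiens)),(Urocyon_major,Apis_albus))),(Vulpes_nanus,Ambystoma_tricolor)),((((Tsuga_maculatus,(Carpinus_orientalis,Cricetus_bicolor)),Papio_arenarius),(Oncorhynchus_niger,(Formica_bicolor,Columba_elegans))),Lutra_rubra)); the answer is its 16 terminal taxa in alphabetical order.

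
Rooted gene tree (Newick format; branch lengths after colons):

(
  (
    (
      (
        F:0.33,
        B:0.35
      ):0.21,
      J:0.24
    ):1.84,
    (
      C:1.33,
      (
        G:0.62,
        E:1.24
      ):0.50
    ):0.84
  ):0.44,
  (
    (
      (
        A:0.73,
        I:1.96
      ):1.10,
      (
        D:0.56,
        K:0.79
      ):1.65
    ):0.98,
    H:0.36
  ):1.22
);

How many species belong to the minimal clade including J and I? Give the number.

The MRCA of J and I is the root, so the clade is the entire tree.
That clade contains 11 terminal taxa: A, B, C, D, E, F, G, H, I, J, K.

11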